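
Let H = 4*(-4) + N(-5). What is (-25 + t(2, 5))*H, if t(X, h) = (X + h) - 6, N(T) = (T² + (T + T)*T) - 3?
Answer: -1344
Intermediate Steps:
N(T) = -3 + 3*T² (N(T) = (T² + (2*T)*T) - 3 = (T² + 2*T²) - 3 = 3*T² - 3 = -3 + 3*T²)
t(X, h) = -6 + X + h
H = 56 (H = 4*(-4) + (-3 + 3*(-5)²) = -16 + (-3 + 3*25) = -16 + (-3 + 75) = -16 + 72 = 56)
(-25 + t(2, 5))*H = (-25 + (-6 + 2 + 5))*56 = (-25 + 1)*56 = -24*56 = -1344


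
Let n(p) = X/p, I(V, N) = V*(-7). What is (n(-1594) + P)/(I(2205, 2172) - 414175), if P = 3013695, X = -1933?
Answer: -4803831763/684798340 ≈ -7.0150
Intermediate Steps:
I(V, N) = -7*V
n(p) = -1933/p
(n(-1594) + P)/(I(2205, 2172) - 414175) = (-1933/(-1594) + 3013695)/(-7*2205 - 414175) = (-1933*(-1/1594) + 3013695)/(-15435 - 414175) = (1933/1594 + 3013695)/(-429610) = (4803831763/1594)*(-1/429610) = -4803831763/684798340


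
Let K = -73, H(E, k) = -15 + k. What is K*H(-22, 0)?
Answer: 1095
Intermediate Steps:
K*H(-22, 0) = -73*(-15 + 0) = -73*(-15) = 1095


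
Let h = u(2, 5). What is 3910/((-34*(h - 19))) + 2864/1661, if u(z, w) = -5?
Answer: 259751/39864 ≈ 6.5159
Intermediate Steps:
h = -5
3910/((-34*(h - 19))) + 2864/1661 = 3910/((-34*(-5 - 19))) + 2864/1661 = 3910/((-34*(-24))) + 2864*(1/1661) = 3910/816 + 2864/1661 = 3910*(1/816) + 2864/1661 = 115/24 + 2864/1661 = 259751/39864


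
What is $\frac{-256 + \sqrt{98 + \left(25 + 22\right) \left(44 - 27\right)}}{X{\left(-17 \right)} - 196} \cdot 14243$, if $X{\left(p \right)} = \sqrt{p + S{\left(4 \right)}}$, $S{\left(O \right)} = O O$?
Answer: $\frac{14243 \left(196 + i\right) \left(256 - \sqrt{897}\right)}{38417} \approx 16426.0 + 83.807 i$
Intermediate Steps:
$S{\left(O \right)} = O^{2}$
$X{\left(p \right)} = \sqrt{16 + p}$ ($X{\left(p \right)} = \sqrt{p + 4^{2}} = \sqrt{p + 16} = \sqrt{16 + p}$)
$\frac{-256 + \sqrt{98 + \left(25 + 22\right) \left(44 - 27\right)}}{X{\left(-17 \right)} - 196} \cdot 14243 = \frac{-256 + \sqrt{98 + \left(25 + 22\right) \left(44 - 27\right)}}{\sqrt{16 - 17} - 196} \cdot 14243 = \frac{-256 + \sqrt{98 + 47 \cdot 17}}{\sqrt{-1} - 196} \cdot 14243 = \frac{-256 + \sqrt{98 + 799}}{i - 196} \cdot 14243 = \frac{-256 + \sqrt{897}}{-196 + i} 14243 = \left(-256 + \sqrt{897}\right) \frac{-196 - i}{38417} \cdot 14243 = \frac{\left(-256 + \sqrt{897}\right) \left(-196 - i\right)}{38417} \cdot 14243 = \frac{14243 \left(-256 + \sqrt{897}\right) \left(-196 - i\right)}{38417}$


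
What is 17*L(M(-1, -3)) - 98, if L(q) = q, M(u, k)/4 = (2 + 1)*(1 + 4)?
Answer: 922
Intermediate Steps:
M(u, k) = 60 (M(u, k) = 4*((2 + 1)*(1 + 4)) = 4*(3*5) = 4*15 = 60)
17*L(M(-1, -3)) - 98 = 17*60 - 98 = 1020 - 98 = 922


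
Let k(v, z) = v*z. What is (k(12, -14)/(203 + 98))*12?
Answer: -288/43 ≈ -6.6977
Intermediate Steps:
(k(12, -14)/(203 + 98))*12 = ((12*(-14))/(203 + 98))*12 = (-168/301)*12 = ((1/301)*(-168))*12 = -24/43*12 = -288/43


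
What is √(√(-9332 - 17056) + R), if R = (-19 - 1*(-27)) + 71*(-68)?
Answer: √(-4820 + 6*I*√733) ≈ 1.17 + 69.436*I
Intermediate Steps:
R = -4820 (R = (-19 + 27) - 4828 = 8 - 4828 = -4820)
√(√(-9332 - 17056) + R) = √(√(-9332 - 17056) - 4820) = √(√(-26388) - 4820) = √(6*I*√733 - 4820) = √(-4820 + 6*I*√733)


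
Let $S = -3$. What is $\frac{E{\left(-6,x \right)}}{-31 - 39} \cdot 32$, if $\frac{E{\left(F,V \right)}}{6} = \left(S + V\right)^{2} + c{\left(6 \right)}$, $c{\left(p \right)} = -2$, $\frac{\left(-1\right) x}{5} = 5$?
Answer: $- \frac{75072}{35} \approx -2144.9$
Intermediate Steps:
$x = -25$ ($x = \left(-5\right) 5 = -25$)
$E{\left(F,V \right)} = -12 + 6 \left(-3 + V\right)^{2}$ ($E{\left(F,V \right)} = 6 \left(\left(-3 + V\right)^{2} - 2\right) = 6 \left(-2 + \left(-3 + V\right)^{2}\right) = -12 + 6 \left(-3 + V\right)^{2}$)
$\frac{E{\left(-6,x \right)}}{-31 - 39} \cdot 32 = \frac{-12 + 6 \left(-3 - 25\right)^{2}}{-31 - 39} \cdot 32 = \frac{-12 + 6 \left(-28\right)^{2}}{-70} \cdot 32 = - \frac{-12 + 6 \cdot 784}{70} \cdot 32 = - \frac{-12 + 4704}{70} \cdot 32 = \left(- \frac{1}{70}\right) 4692 \cdot 32 = \left(- \frac{2346}{35}\right) 32 = - \frac{75072}{35}$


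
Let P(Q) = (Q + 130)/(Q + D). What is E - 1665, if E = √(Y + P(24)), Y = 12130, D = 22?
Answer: -1665 + √6418541/23 ≈ -1554.8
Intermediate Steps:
P(Q) = (130 + Q)/(22 + Q) (P(Q) = (Q + 130)/(Q + 22) = (130 + Q)/(22 + Q))
E = √6418541/23 (E = √(12130 + (130 + 24)/(22 + 24)) = √(12130 + 154/46) = √(12130 + (1/46)*154) = √(12130 + 77/23) = √(279067/23) = √6418541/23 ≈ 110.15)
E - 1665 = √6418541/23 - 1665 = -1665 + √6418541/23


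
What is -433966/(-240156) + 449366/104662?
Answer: 38334422647/6283801818 ≈ 6.1005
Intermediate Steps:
-433966/(-240156) + 449366/104662 = -433966*(-1/240156) + 449366*(1/104662) = 216983/120078 + 224683/52331 = 38334422647/6283801818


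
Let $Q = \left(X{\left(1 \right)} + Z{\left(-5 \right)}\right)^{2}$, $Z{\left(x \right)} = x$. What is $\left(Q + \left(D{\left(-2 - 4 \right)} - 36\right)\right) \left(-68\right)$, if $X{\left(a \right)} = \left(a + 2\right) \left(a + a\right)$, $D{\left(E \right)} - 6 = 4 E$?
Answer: $3604$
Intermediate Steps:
$D{\left(E \right)} = 6 + 4 E$
$X{\left(a \right)} = 2 a \left(2 + a\right)$ ($X{\left(a \right)} = \left(2 + a\right) 2 a = 2 a \left(2 + a\right)$)
$Q = 1$ ($Q = \left(2 \cdot 1 \left(2 + 1\right) - 5\right)^{2} = \left(2 \cdot 1 \cdot 3 - 5\right)^{2} = \left(6 - 5\right)^{2} = 1^{2} = 1$)
$\left(Q + \left(D{\left(-2 - 4 \right)} - 36\right)\right) \left(-68\right) = \left(1 + \left(\left(6 + 4 \left(-2 - 4\right)\right) - 36\right)\right) \left(-68\right) = \left(1 - \left(30 - 4 \left(-2 - 4\right)\right)\right) \left(-68\right) = \left(1 + \left(\left(6 + 4 \left(-6\right)\right) - 36\right)\right) \left(-68\right) = \left(1 + \left(\left(6 - 24\right) - 36\right)\right) \left(-68\right) = \left(1 - 54\right) \left(-68\right) = \left(-53\right) \left(-68\right) = 3604$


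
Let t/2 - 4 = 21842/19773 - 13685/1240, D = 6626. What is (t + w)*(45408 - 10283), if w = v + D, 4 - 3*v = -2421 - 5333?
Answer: 792327746119375/2451852 ≈ 3.2315e+8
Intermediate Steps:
v = 2586 (v = 4/3 - (-2421 - 5333)/3 = 4/3 - ⅓*(-7754) = 4/3 + 7754/3 = 2586)
w = 9212 (w = 2586 + 6626 = 9212)
t = -29087069/2451852 (t = 8 + 2*(21842/19773 - 13685/1240) = 8 + 2*(21842*(1/19773) - 13685*1/1240) = 8 + 2*(21842/19773 - 2737/248) = 8 + 2*(-48701885/4903704) = 8 - 48701885/2451852 = -29087069/2451852 ≈ -11.863)
(t + w)*(45408 - 10283) = (-29087069/2451852 + 9212)*(45408 - 10283) = (22557373555/2451852)*35125 = 792327746119375/2451852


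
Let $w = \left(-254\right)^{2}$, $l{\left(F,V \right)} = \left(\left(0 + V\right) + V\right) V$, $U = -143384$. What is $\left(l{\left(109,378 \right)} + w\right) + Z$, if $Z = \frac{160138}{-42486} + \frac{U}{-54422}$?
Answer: $\frac{202478654035129}{578043273} \approx 3.5028 \cdot 10^{5}$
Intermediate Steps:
$l{\left(F,V \right)} = 2 V^{2}$ ($l{\left(F,V \right)} = \left(V + V\right) V = 2 V V = 2 V^{2}$)
$w = 64516$
$Z = - \frac{655804403}{578043273}$ ($Z = \frac{160138}{-42486} - \frac{143384}{-54422} = 160138 \left(- \frac{1}{42486}\right) - - \frac{71692}{27211} = - \frac{80069}{21243} + \frac{71692}{27211} = - \frac{655804403}{578043273} \approx -1.1345$)
$\left(l{\left(109,378 \right)} + w\right) + Z = \left(2 \cdot 378^{2} + 64516\right) - \frac{655804403}{578043273} = \left(2 \cdot 142884 + 64516\right) - \frac{655804403}{578043273} = \left(285768 + 64516\right) - \frac{655804403}{578043273} = 350284 - \frac{655804403}{578043273} = \frac{202478654035129}{578043273}$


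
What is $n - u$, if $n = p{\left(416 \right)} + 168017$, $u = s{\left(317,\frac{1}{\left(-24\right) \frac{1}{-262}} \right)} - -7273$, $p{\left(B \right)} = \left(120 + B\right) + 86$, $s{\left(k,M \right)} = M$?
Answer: $\frac{1936261}{12} \approx 1.6136 \cdot 10^{5}$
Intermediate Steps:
$p{\left(B \right)} = 206 + B$
$u = \frac{87407}{12}$ ($u = \frac{1}{\left(-24\right) \frac{1}{-262}} - -7273 = \frac{1}{\left(-24\right) \left(- \frac{1}{262}\right)} + 7273 = \frac{1}{\frac{12}{131}} + 7273 = \frac{131}{12} + 7273 = \frac{87407}{12} \approx 7283.9$)
$n = 168639$ ($n = \left(206 + 416\right) + 168017 = 622 + 168017 = 168639$)
$n - u = 168639 - \frac{87407}{12} = \frac{1936261}{12}$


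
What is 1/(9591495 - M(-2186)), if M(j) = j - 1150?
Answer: 1/9594831 ≈ 1.0422e-7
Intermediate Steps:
M(j) = -1150 + j
1/(9591495 - M(-2186)) = 1/(9591495 - (-1150 - 2186)) = 1/(9591495 - 1*(-3336)) = 1/(9591495 + 3336) = 1/9594831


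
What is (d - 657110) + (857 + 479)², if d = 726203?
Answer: 1853989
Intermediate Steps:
(d - 657110) + (857 + 479)² = (726203 - 657110) + (857 + 479)² = 69093 + 1336² = 69093 + 1784896 = 1853989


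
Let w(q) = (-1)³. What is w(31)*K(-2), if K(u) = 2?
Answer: -2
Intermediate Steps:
w(q) = -1
w(31)*K(-2) = -1*2 = -2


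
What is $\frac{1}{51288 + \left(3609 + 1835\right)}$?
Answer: $\frac{1}{56732} \approx 1.7627 \cdot 10^{-5}$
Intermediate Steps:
$\frac{1}{51288 + \left(3609 + 1835\right)} = \frac{1}{51288 + 5444} = \frac{1}{56732}$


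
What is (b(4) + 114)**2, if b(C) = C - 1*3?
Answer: 13225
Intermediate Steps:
b(C) = -3 + C (b(C) = C - 3 = -3 + C)
(b(4) + 114)**2 = ((-3 + 4) + 114)**2 = (1 + 114)**2 = 115**2 = 13225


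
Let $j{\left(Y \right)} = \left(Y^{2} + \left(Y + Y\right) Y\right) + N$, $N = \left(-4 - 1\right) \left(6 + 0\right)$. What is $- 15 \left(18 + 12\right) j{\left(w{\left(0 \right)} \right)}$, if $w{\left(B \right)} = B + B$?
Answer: $13500$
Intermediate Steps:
$N = -30$ ($N = \left(-5\right) 6 = -30$)
$w{\left(B \right)} = 2 B$
$j{\left(Y \right)} = -30 + 3 Y^{2}$ ($j{\left(Y \right)} = \left(Y^{2} + \left(Y + Y\right) Y\right) - 30 = \left(Y^{2} + 2 Y Y\right) - 30 = \left(Y^{2} + 2 Y^{2}\right) - 30 = 3 Y^{2} - 30 = -30 + 3 Y^{2}$)
$- 15 \left(18 + 12\right) j{\left(w{\left(0 \right)} \right)} = - 15 \left(18 + 12\right) \left(-30 + 3 \left(2 \cdot 0\right)^{2}\right) = \left(-15\right) 30 \left(-30 + 3 \cdot 0^{2}\right) = - 450 \left(-30 + 3 \cdot 0\right) = - 450 \left(-30 + 0\right) = \left(-450\right) \left(-30\right) = 13500$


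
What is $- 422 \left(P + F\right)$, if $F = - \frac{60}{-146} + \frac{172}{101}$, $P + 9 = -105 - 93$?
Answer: $\frac{637483750}{7373} \approx 86462.0$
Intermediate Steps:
$P = -207$ ($P = -9 - 198 = -207$)
$F = \frac{15586}{7373}$ ($F = \left(-60\right) \left(- \frac{1}{146}\right) + 172 \cdot \frac{1}{101} = \frac{30}{73} + \frac{172}{101} = \frac{15586}{7373} \approx 2.1139$)
$- 422 \left(P + F\right) = - 422 \left(-207 + \frac{15586}{7373}\right) = \left(-422\right) \left(- \frac{1510625}{7373}\right) = \frac{637483750}{7373}$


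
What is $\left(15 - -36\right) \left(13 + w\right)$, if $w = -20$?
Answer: $-357$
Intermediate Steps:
$\left(15 - -36\right) \left(13 + w\right) = \left(15 - -36\right) \left(13 - 20\right) = \left(15 + 36\right) \left(-7\right) = 51 \left(-7\right) = -357$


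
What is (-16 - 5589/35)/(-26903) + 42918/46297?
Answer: 40696483643/43593486685 ≈ 0.93355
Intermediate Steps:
(-16 - 5589/35)/(-26903) + 42918/46297 = (-16 - 5589/35)*(-1/26903) + 42918*(1/46297) = (-16 - 69*81/35)*(-1/26903) + 42918/46297 = (-16 - 5589/35)*(-1/26903) + 42918/46297 = -6149/35*(-1/26903) + 42918/46297 = 6149/941605 + 42918/46297 = 40696483643/43593486685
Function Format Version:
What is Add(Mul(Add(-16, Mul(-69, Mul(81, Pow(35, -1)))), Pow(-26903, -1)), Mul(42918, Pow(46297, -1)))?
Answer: Rational(40696483643, 43593486685) ≈ 0.93355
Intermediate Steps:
Add(Mul(Add(-16, Mul(-69, Mul(81, Pow(35, -1)))), Pow(-26903, -1)), Mul(42918, Pow(46297, -1))) = Add(Mul(Add(-16, Mul(-69, Mul(81, Rational(1, 35)))), Rational(-1, 26903)), Mul(42918, Rational(1, 46297))) = Add(Mul(Add(-16, Mul(-69, Rational(81, 35))), Rational(-1, 26903)), Rational(42918, 46297)) = Add(Mul(Add(-16, Rational(-5589, 35)), Rational(-1, 26903)), Rational(42918, 46297)) = Add(Mul(Rational(-6149, 35), Rational(-1, 26903)), Rational(42918, 46297)) = Add(Rational(6149, 941605), Rational(42918, 46297)) = Rational(40696483643, 43593486685)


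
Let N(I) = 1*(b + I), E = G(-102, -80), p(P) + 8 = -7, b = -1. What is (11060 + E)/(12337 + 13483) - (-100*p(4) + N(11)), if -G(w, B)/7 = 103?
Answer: -38977861/25820 ≈ -1509.6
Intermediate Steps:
G(w, B) = -721 (G(w, B) = -7*103 = -721)
p(P) = -15 (p(P) = -8 - 7 = -15)
E = -721
N(I) = -1 + I (N(I) = 1*(-1 + I) = -1 + I)
(11060 + E)/(12337 + 13483) - (-100*p(4) + N(11)) = (11060 - 721)/(12337 + 13483) - (-100*(-15) + (-1 + 11)) = 10339/25820 - (1500 + 10) = 10339*(1/25820) - 1*1510 = 10339/25820 - 1510 = -38977861/25820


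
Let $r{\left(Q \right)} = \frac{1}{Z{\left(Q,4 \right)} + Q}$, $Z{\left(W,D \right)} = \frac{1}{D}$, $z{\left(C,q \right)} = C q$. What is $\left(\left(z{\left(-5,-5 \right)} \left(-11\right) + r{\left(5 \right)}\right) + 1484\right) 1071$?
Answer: $1295043$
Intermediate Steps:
$r{\left(Q \right)} = \frac{1}{\frac{1}{4} + Q}$
$\left(\left(z{\left(-5,-5 \right)} \left(-11\right) + r{\left(5 \right)}\right) + 1484\right) 1071 = \left(\left(\left(-5\right) \left(-5\right) \left(-11\right) + \frac{4}{1 + 4 \cdot 5}\right) + 1484\right) 1071 = \left(\left(25 \left(-11\right) + \frac{4}{1 + 20}\right) + 1484\right) 1071 = \left(\left(-275 + \frac{4}{21}\right) + 1484\right) 1071 = \left(- \frac{5771}{21} + 1484\right) 1071 = \frac{25393}{21} \cdot 1071 = 1295043$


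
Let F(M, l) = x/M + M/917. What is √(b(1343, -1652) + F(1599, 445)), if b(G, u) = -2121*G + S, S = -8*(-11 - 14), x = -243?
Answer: I*√680423076069919273/488761 ≈ 1687.7*I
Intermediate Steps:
S = 200 (S = -8*(-25) = 200)
b(G, u) = 200 - 2121*G (b(G, u) = -2121*G + 200 = 200 - 2121*G)
F(M, l) = -243/M + M/917
√(b(1343, -1652) + F(1599, 445)) = √((200 - 2121*1343) + (-243/1599 + (1/917)*1599)) = √((200 - 2848503) + (-243*1/1599 + 1599/917)) = √(-2848303 + (-81/533 + 1599/917)) = √(-2848303 + 777990/488761) = √(-1392138644593/488761) = I*√680423076069919273/488761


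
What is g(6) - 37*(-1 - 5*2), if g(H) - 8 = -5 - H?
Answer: 404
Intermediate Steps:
g(H) = 3 - H (g(H) = 8 + (-5 - H) = 3 - H)
g(6) - 37*(-1 - 5*2) = (3 - 1*6) - 37*(-1 - 5*2) = (3 - 6) - 37*(-1 - 10) = -3 - 37*(-11) = -3 + 407 = 404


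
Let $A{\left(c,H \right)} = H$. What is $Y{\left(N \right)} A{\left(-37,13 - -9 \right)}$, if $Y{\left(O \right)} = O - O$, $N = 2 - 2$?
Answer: $0$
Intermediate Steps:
$N = 0$ ($N = 2 - 2 = 0$)
$Y{\left(O \right)} = 0$
$Y{\left(N \right)} A{\left(-37,13 - -9 \right)} = 0 \left(13 - -9\right) = 0 \left(13 + 9\right) = 0 \cdot 22 = 0$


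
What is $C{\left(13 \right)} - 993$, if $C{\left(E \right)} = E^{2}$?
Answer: $-824$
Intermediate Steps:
$C{\left(13 \right)} - 993 = 13^{2} - 993 = 169 - 993 = -824$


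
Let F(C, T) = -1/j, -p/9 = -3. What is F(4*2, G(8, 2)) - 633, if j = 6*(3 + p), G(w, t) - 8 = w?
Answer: -113941/180 ≈ -633.01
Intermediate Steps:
p = 27 (p = -9*(-3) = 27)
G(w, t) = 8 + w
j = 180 (j = 6*(3 + 27) = 6*30 = 180)
F(C, T) = -1/180
F(4*2, G(8, 2)) - 633 = -1/180 - 633 = -113941/180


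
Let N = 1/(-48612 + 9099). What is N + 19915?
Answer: 786901394/39513 ≈ 19915.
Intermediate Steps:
N = -1/39513 (N = 1/(-39513) = -1/39513 ≈ -2.5308e-5)
N + 19915 = -1/39513 + 19915 = 786901394/39513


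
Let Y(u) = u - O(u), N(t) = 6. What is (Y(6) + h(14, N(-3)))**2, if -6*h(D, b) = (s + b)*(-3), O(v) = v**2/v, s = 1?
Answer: 49/4 ≈ 12.250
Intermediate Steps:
O(v) = v
Y(u) = 0 (Y(u) = u - u = 0)
h(D, b) = 1/2 + b/2 (h(D, b) = -(1 + b)*(-3)/6 = -(-3 - 3*b)/6 = 1/2 + b/2)
(Y(6) + h(14, N(-3)))**2 = (0 + (1/2 + (1/2)*6))**2 = (0 + (1/2 + 3))**2 = (0 + 7/2)**2 = (7/2)**2 = 49/4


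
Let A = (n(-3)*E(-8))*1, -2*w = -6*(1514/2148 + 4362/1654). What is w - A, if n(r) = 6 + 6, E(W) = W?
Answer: 31390769/296066 ≈ 106.03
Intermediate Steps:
n(r) = 12
w = 2968433/296066 (w = -(-3)*(1514/2148 + 4362/1654) = -(-3)*(1514*(1/2148) + 4362*(1/1654)) = -(-3)*(757/1074 + 2181/827) = -(-3)*2968433/888198 = -1/2*(-2968433/148033) = 2968433/296066 ≈ 10.026)
A = -96 (A = (12*(-8))*1 = -96*1 = -96)
w - A = 2968433/296066 - 1*(-96) = 2968433/296066 + 96 = 31390769/296066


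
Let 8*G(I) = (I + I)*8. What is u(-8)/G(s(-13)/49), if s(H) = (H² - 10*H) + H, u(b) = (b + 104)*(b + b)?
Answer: -18816/143 ≈ -131.58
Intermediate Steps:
u(b) = 2*b*(104 + b) (u(b) = (104 + b)*(2*b) = 2*b*(104 + b))
s(H) = H² - 9*H
G(I) = 2*I (G(I) = ((I + I)*8)/8 = ((2*I)*8)/8 = (16*I)/8 = 2*I)
u(-8)/G(s(-13)/49) = (2*(-8)*(104 - 8))/((2*(-13*(-9 - 13)/49))) = (2*(-8)*96)/((2*(-13*(-22)*(1/49)))) = -1536/(2*(286*(1/49))) = -1536/(2*(286/49)) = -1536/572/49 = -1536*49/572 = -18816/143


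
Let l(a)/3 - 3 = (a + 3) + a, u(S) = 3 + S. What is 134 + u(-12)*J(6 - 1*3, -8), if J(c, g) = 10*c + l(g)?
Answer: 134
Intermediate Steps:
l(a) = 18 + 6*a (l(a) = 9 + 3*((a + 3) + a) = 9 + 3*((3 + a) + a) = 9 + 3*(3 + 2*a) = 9 + (9 + 6*a) = 18 + 6*a)
J(c, g) = 18 + 6*g + 10*c (J(c, g) = 10*c + (18 + 6*g) = 18 + 6*g + 10*c)
134 + u(-12)*J(6 - 1*3, -8) = 134 + (3 - 12)*(18 + 6*(-8) + 10*(6 - 1*3)) = 134 - 9*(18 - 48 + 10*(6 - 3)) = 134 - 9*(18 - 48 + 10*3) = 134 - 9*(18 - 48 + 30) = 134 - 9*0 = 134 + 0 = 134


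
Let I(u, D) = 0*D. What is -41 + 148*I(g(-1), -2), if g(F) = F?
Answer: -41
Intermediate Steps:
I(u, D) = 0
-41 + 148*I(g(-1), -2) = -41 + 148*0 = -41 + 0 = -41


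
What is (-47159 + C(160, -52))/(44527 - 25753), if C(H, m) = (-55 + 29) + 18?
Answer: -47167/18774 ≈ -2.5124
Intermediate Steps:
C(H, m) = -8 (C(H, m) = -26 + 18 = -8)
(-47159 + C(160, -52))/(44527 - 25753) = (-47159 - 8)/(44527 - 25753) = -47167/18774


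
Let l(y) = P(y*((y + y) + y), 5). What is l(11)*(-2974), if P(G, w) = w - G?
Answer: 1064692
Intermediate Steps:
l(y) = 5 - 3*y² (l(y) = 5 - y*((y + y) + y) = 5 - y*(2*y + y) = 5 - y*3*y = 5 - 3*y²)
l(11)*(-2974) = (5 - 3*11²)*(-2974) = (5 - 3*121)*(-2974) = (5 - 363)*(-2974) = -358*(-2974) = 1064692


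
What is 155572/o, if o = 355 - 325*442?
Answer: -155572/143295 ≈ -1.0857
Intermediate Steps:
o = -143295 (o = 355 - 143650 = -143295)
155572/o = 155572/(-143295) = 155572*(-1/143295) = -155572/143295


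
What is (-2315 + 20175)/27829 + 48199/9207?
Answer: 1505766991/256221603 ≈ 5.8768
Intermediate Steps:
(-2315 + 20175)/27829 + 48199/9207 = 17860*(1/27829) + 48199*(1/9207) = 17860/27829 + 48199/9207 = 1505766991/256221603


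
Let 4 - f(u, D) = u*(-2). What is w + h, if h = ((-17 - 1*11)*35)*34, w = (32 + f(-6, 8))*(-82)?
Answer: -35288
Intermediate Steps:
f(u, D) = 4 + 2*u (f(u, D) = 4 - u*(-2) = 4 - (-2)*u = 4 + 2*u)
w = -1968 (w = (32 + (4 + 2*(-6)))*(-82) = (32 + (4 - 12))*(-82) = (32 - 8)*(-82) = 24*(-82) = -1968)
h = -33320 (h = ((-17 - 11)*35)*34 = -28*35*34 = -980*34 = -33320)
w + h = -1968 - 33320 = -35288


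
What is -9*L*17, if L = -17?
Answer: 2601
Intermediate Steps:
-9*L*17 = -9*(-17)*17 = 153*17 = 2601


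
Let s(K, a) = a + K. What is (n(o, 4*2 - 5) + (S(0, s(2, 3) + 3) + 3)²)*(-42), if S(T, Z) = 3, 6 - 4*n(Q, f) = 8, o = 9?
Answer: -1491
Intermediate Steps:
s(K, a) = K + a
n(Q, f) = -½ (n(Q, f) = 3/2 - ¼*8 = 3/2 - 2 = -½)
(n(o, 4*2 - 5) + (S(0, s(2, 3) + 3) + 3)²)*(-42) = (-½ + (3 + 3)²)*(-42) = (-½ + 6²)*(-42) = (-½ + 36)*(-42) = (71/2)*(-42) = -1491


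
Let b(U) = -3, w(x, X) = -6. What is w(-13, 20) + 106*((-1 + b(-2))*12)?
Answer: -5094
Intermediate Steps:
w(-13, 20) + 106*((-1 + b(-2))*12) = -6 + 106*((-1 - 3)*12) = -6 + 106*(-4*12) = -6 + 106*(-48) = -6 - 5088 = -5094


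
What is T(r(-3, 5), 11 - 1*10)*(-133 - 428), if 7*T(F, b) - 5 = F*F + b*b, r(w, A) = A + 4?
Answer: -48807/7 ≈ -6972.4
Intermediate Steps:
r(w, A) = 4 + A
T(F, b) = 5/7 + F²/7 + b²/7 (T(F, b) = 5/7 + (F*F + b*b)/7 = 5/7 + (F² + b²)/7 = 5/7 + (F²/7 + b²/7) = 5/7 + F²/7 + b²/7)
T(r(-3, 5), 11 - 1*10)*(-133 - 428) = (5/7 + (4 + 5)²/7 + (11 - 1*10)²/7)*(-133 - 428) = (5/7 + (⅐)*9² + (11 - 10)²/7)*(-561) = (5/7 + (⅐)*81 + (⅐)*1²)*(-561) = (5/7 + 81/7 + (⅐)*1)*(-561) = (5/7 + 81/7 + ⅐)*(-561) = (87/7)*(-561) = -48807/7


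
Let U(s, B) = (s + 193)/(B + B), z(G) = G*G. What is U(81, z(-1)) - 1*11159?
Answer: -11022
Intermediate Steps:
z(G) = G²
U(s, B) = (193 + s)/(2*B) (U(s, B) = (193 + s)/((2*B)) = (193 + s)*(1/(2*B)) = (193 + s)/(2*B))
U(81, z(-1)) - 1*11159 = (193 + 81)/(2*((-1)²)) - 1*11159 = (½)*274/1 - 11159 = (½)*1*274 - 11159 = 137 - 11159 = -11022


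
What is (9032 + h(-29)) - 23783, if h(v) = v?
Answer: -14780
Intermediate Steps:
(9032 + h(-29)) - 23783 = (9032 - 29) - 23783 = 9003 - 23783 = -14780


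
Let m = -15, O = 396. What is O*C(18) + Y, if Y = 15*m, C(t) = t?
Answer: 6903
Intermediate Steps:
Y = -225 (Y = 15*(-15) = -225)
O*C(18) + Y = 396*18 - 225 = 7128 - 225 = 6903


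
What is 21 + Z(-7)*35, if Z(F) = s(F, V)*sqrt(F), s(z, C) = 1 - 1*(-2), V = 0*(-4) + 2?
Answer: 21 + 105*I*sqrt(7) ≈ 21.0 + 277.8*I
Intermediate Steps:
V = 2 (V = 0 + 2 = 2)
s(z, C) = 3 (s(z, C) = 1 + 2 = 3)
Z(F) = 3*sqrt(F)
21 + Z(-7)*35 = 21 + (3*sqrt(-7))*35 = 21 + (3*(I*sqrt(7)))*35 = 21 + (3*I*sqrt(7))*35 = 21 + 105*I*sqrt(7)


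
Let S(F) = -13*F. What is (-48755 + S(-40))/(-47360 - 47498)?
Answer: 48235/94858 ≈ 0.50850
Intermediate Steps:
(-48755 + S(-40))/(-47360 - 47498) = (-48755 - 13*(-40))/(-47360 - 47498) = (-48755 + 520)/(-94858) = -48235*(-1/94858) = 48235/94858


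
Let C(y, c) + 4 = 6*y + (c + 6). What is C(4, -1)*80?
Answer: 2000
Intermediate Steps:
C(y, c) = 2 + c + 6*y (C(y, c) = -4 + (6*y + (c + 6)) = -4 + (6*y + (6 + c)) = -4 + (6 + c + 6*y) = 2 + c + 6*y)
C(4, -1)*80 = (2 - 1 + 6*4)*80 = (2 - 1 + 24)*80 = 25*80 = 2000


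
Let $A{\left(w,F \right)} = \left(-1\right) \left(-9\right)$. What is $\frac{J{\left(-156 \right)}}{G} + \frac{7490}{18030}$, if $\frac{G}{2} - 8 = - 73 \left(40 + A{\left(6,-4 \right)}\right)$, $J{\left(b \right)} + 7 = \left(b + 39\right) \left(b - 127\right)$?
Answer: $- \frac{27170075}{6434907} \approx -4.2223$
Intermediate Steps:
$A{\left(w,F \right)} = 9$
$J{\left(b \right)} = -7 + \left(-127 + b\right) \left(39 + b\right)$ ($J{\left(b \right)} = -7 + \left(b + 39\right) \left(b - 127\right) = -7 + \left(39 + b\right) \left(-127 + b\right) = -7 + \left(-127 + b\right) \left(39 + b\right)$)
$G = -7138$ ($G = 16 + 2 \left(- 73 \left(40 + 9\right)\right) = 16 + 2 \left(\left(-73\right) 49\right) = 16 + 2 \left(-3577\right) = 16 - 7154 = -7138$)
$\frac{J{\left(-156 \right)}}{G} + \frac{7490}{18030} = \frac{-4960 + \left(-156\right)^{2} - -13728}{-7138} + \frac{7490}{18030} = \left(-4960 + 24336 + 13728\right) \left(- \frac{1}{7138}\right) + 7490 \cdot \frac{1}{18030} = 33104 \left(- \frac{1}{7138}\right) + \frac{749}{1803} = - \frac{16552}{3569} + \frac{749}{1803} = - \frac{27170075}{6434907}$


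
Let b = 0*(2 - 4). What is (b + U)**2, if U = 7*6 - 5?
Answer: 1369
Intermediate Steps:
U = 37 (U = 42 - 5 = 37)
b = 0 (b = 0*(-2) = 0)
(b + U)**2 = (0 + 37)**2 = 37**2 = 1369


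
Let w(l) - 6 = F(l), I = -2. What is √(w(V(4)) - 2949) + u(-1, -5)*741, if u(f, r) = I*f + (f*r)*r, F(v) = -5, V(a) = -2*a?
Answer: -17043 + 2*I*√737 ≈ -17043.0 + 54.295*I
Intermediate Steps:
w(l) = 1 (w(l) = 6 - 5 = 1)
u(f, r) = -2*f + f*r² (u(f, r) = -2*f + (f*r)*r = -2*f + f*r²)
√(w(V(4)) - 2949) + u(-1, -5)*741 = √(1 - 2949) - (-2 + (-5)²)*741 = √(-2948) - (-2 + 25)*741 = 2*I*√737 - 1*23*741 = 2*I*√737 - 23*741 = 2*I*√737 - 17043 = -17043 + 2*I*√737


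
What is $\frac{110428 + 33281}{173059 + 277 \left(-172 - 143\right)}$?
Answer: $\frac{143709}{85804} \approx 1.6749$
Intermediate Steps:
$\frac{110428 + 33281}{173059 + 277 \left(-172 - 143\right)} = \frac{143709}{173059 + 277 \left(-315\right)} = \frac{143709}{173059 - 87255} = \frac{143709}{85804}$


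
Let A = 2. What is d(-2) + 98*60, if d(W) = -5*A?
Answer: 5870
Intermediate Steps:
d(W) = -10 (d(W) = -5*2 = -10)
d(-2) + 98*60 = -10 + 98*60 = -10 + 5880 = 5870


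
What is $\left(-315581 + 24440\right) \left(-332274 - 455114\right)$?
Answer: $229240929708$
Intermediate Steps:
$\left(-315581 + 24440\right) \left(-332274 - 455114\right) = \left(-291141\right) \left(-787388\right) = 229240929708$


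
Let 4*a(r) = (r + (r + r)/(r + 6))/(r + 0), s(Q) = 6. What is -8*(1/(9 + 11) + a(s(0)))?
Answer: -41/15 ≈ -2.7333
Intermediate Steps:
a(r) = (r + 2*r/(6 + r))/(4*r) (a(r) = ((r + (r + r)/(r + 6))/(r + 0))/4 = ((r + (2*r)/(6 + r))/r)/4 = ((r + 2*r/(6 + r))/r)/4 = (r + 2*r/(6 + r))/(4*r))
-8*(1/(9 + 11) + a(s(0))) = -8*(1/(9 + 11) + (8 + 6)/(4*(6 + 6))) = -8*(1/20 + (¼)*14/12) = -8*(1/20 + (¼)*(1/12)*14) = -8*(1/20 + 7/24) = -8*41/120 = -41/15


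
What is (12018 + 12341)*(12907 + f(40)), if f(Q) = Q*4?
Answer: 318299053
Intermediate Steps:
f(Q) = 4*Q
(12018 + 12341)*(12907 + f(40)) = (12018 + 12341)*(12907 + 4*40) = 24359*(12907 + 160) = 24359*13067 = 318299053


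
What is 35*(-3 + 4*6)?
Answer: 735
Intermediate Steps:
35*(-3 + 4*6) = 35*(-3 + 24) = 35*21 = 735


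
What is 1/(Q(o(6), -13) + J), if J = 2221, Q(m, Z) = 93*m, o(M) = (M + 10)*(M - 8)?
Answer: -1/755 ≈ -0.0013245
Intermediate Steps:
o(M) = (-8 + M)*(10 + M) (o(M) = (10 + M)*(-8 + M) = (-8 + M)*(10 + M))
1/(Q(o(6), -13) + J) = 1/(93*(-80 + 6**2 + 2*6) + 2221) = 1/(93*(-80 + 36 + 12) + 2221) = 1/(93*(-32) + 2221) = 1/(-2976 + 2221) = 1/(-755) = -1/755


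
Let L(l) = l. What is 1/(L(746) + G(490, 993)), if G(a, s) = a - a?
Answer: 1/746 ≈ 0.0013405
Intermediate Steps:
G(a, s) = 0
1/(L(746) + G(490, 993)) = 1/(746 + 0) = 1/746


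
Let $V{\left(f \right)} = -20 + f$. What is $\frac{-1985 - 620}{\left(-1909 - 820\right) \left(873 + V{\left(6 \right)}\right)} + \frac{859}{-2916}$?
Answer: $- \frac{2006081069}{6835719276} \approx -0.29347$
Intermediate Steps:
$\frac{-1985 - 620}{\left(-1909 - 820\right) \left(873 + V{\left(6 \right)}\right)} + \frac{859}{-2916} = \frac{-1985 - 620}{\left(-1909 - 820\right) \left(873 + \left(-20 + 6\right)\right)} + \frac{859}{-2916} = \frac{-1985 - 620}{\left(-2729\right) \left(873 - 14\right)} + 859 \left(- \frac{1}{2916}\right) = - \frac{2605}{\left(-2729\right) 859} - \frac{859}{2916} = - \frac{2605}{-2344211} - \frac{859}{2916} = \left(-2605\right) \left(- \frac{1}{2344211}\right) - \frac{859}{2916} = \frac{2605}{2344211} - \frac{859}{2916} = - \frac{2006081069}{6835719276}$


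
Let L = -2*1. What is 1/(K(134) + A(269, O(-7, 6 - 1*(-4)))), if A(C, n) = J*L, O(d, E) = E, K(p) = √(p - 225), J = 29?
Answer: -58/3455 - I*√91/3455 ≈ -0.016787 - 0.002761*I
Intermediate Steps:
L = -2
K(p) = √(-225 + p)
A(C, n) = -58 (A(C, n) = 29*(-2) = -58)
1/(K(134) + A(269, O(-7, 6 - 1*(-4)))) = 1/(√(-225 + 134) - 58) = 1/(√(-91) - 58) = 1/(I*√91 - 58) = 1/(-58 + I*√91)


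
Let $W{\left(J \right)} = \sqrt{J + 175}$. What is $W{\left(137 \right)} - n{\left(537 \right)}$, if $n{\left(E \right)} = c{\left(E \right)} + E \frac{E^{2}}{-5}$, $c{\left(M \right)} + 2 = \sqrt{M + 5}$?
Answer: $\frac{154854163}{5} - \sqrt{542} + 2 \sqrt{78} \approx 3.0971 \cdot 10^{7}$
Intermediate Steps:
$W{\left(J \right)} = \sqrt{175 + J}$
$c{\left(M \right)} = -2 + \sqrt{5 + M}$ ($c{\left(M \right)} = -2 + \sqrt{M + 5} = -2 + \sqrt{5 + M}$)
$n{\left(E \right)} = -2 + \sqrt{5 + E} - \frac{E^{3}}{5}$ ($n{\left(E \right)} = \left(-2 + \sqrt{5 + E}\right) + E \frac{E^{2}}{-5} = \left(-2 + \sqrt{5 + E}\right) + E E^{2} \left(- \frac{1}{5}\right) = \left(-2 + \sqrt{5 + E}\right) + E \left(- \frac{E^{2}}{5}\right) = \left(-2 + \sqrt{5 + E}\right) - \frac{E^{3}}{5} = -2 + \sqrt{5 + E} - \frac{E^{3}}{5}$)
$W{\left(137 \right)} - n{\left(537 \right)} = \sqrt{175 + 137} - \left(-2 + \sqrt{5 + 537} - \frac{537^{3}}{5}\right) = \sqrt{312} - \left(-2 + \sqrt{542} - \frac{154854153}{5}\right) = 2 \sqrt{78} - \left(-2 + \sqrt{542} - \frac{154854153}{5}\right) = 2 \sqrt{78} - \left(- \frac{154854163}{5} + \sqrt{542}\right) = 2 \sqrt{78} + \left(\frac{154854163}{5} - \sqrt{542}\right) = \frac{154854163}{5} - \sqrt{542} + 2 \sqrt{78}$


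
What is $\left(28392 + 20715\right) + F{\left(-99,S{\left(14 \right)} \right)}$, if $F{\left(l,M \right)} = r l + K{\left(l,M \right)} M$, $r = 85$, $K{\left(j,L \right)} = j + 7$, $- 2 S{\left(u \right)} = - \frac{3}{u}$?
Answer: $\frac{284775}{7} \approx 40682.0$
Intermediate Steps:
$S{\left(u \right)} = \frac{3}{2 u}$ ($S{\left(u \right)} = - \frac{\left(-3\right) \frac{1}{u}}{2} = \frac{3}{2 u}$)
$K{\left(j,L \right)} = 7 + j$
$F{\left(l,M \right)} = 85 l + M \left(7 + l\right)$ ($F{\left(l,M \right)} = 85 l + \left(7 + l\right) M = 85 l + M \left(7 + l\right)$)
$\left(28392 + 20715\right) + F{\left(-99,S{\left(14 \right)} \right)} = \left(28392 + 20715\right) + \left(85 \left(-99\right) + \frac{3}{2 \cdot 14} \left(7 - 99\right)\right) = 49107 - \left(8415 - \frac{3}{2} \cdot \frac{1}{14} \left(-92\right)\right) = 49107 + \left(-8415 + \frac{3}{28} \left(-92\right)\right) = 49107 - \frac{58974}{7} = \frac{284775}{7}$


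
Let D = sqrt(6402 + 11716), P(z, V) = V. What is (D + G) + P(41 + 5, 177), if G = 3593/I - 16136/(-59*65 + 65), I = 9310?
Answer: 637624167/3509870 + sqrt(18118) ≈ 316.27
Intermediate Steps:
D = sqrt(18118) ≈ 134.60
G = 16377177/3509870 (G = 3593/9310 - 16136/(-59*65 + 65) = 3593*(1/9310) - 16136/(-3835 + 65) = 3593/9310 - 16136/(-3770) = 3593/9310 - 16136*(-1/3770) = 3593/9310 + 8068/1885 = 16377177/3509870 ≈ 4.6660)
(D + G) + P(41 + 5, 177) = (sqrt(18118) + 16377177/3509870) + 177 = (16377177/3509870 + sqrt(18118)) + 177 = 637624167/3509870 + sqrt(18118)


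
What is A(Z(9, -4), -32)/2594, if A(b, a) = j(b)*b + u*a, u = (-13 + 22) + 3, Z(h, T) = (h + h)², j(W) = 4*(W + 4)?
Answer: 212352/1297 ≈ 163.73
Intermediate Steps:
j(W) = 16 + 4*W (j(W) = 4*(4 + W) = 16 + 4*W)
Z(h, T) = 4*h² (Z(h, T) = (2*h)² = 4*h²)
u = 12 (u = 9 + 3 = 12)
A(b, a) = 12*a + b*(16 + 4*b) (A(b, a) = (16 + 4*b)*b + 12*a = b*(16 + 4*b) + 12*a = 12*a + b*(16 + 4*b))
A(Z(9, -4), -32)/2594 = (12*(-32) + 4*(4*9²)*(4 + 4*9²))/2594 = (-384 + 4*(4*81)*(4 + 4*81))*(1/2594) = (-384 + 4*324*(4 + 324))*(1/2594) = (-384 + 4*324*328)*(1/2594) = (-384 + 425088)*(1/2594) = 424704*(1/2594) = 212352/1297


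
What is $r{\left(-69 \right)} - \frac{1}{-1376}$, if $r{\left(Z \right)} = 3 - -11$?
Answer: $\frac{19265}{1376} \approx 14.001$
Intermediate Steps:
$r{\left(Z \right)} = 14$ ($r{\left(Z \right)} = 3 + 11 = 14$)
$r{\left(-69 \right)} - \frac{1}{-1376} = 14 - \frac{1}{-1376} = 14 - - \frac{1}{1376} = 14 + \frac{1}{1376} = \frac{19265}{1376}$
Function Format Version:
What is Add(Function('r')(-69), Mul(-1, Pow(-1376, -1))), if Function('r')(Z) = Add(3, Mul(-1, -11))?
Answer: Rational(19265, 1376) ≈ 14.001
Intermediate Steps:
Function('r')(Z) = 14 (Function('r')(Z) = Add(3, 11) = 14)
Add(Function('r')(-69), Mul(-1, Pow(-1376, -1))) = Add(14, Mul(-1, Pow(-1376, -1))) = Add(14, Mul(-1, Rational(-1, 1376))) = Add(14, Rational(1, 1376)) = Rational(19265, 1376)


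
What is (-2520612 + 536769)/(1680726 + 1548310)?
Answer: -1983843/3229036 ≈ -0.61438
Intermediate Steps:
(-2520612 + 536769)/(1680726 + 1548310) = -1983843/3229036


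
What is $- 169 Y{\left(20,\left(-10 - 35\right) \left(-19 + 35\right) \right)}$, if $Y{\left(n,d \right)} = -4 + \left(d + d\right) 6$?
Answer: $1460836$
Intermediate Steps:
$Y{\left(n,d \right)} = -4 + 12 d$ ($Y{\left(n,d \right)} = -4 + 2 d 6 = -4 + 12 d$)
$- 169 Y{\left(20,\left(-10 - 35\right) \left(-19 + 35\right) \right)} = - 169 \left(-4 + 12 \left(-10 - 35\right) \left(-19 + 35\right)\right) = - 169 \left(-4 + 12 \left(\left(-45\right) 16\right)\right) = - 169 \left(-4 + 12 \left(-720\right)\right) = - 169 \left(-4 - 8640\right) = \left(-169\right) \left(-8644\right) = 1460836$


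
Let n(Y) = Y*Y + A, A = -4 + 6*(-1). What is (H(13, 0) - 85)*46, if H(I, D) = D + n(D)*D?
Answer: -3910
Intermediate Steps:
A = -10 (A = -4 - 6 = -10)
n(Y) = -10 + Y² (n(Y) = Y*Y - 10 = Y² - 10 = -10 + Y²)
H(I, D) = D + D*(-10 + D²) (H(I, D) = D + (-10 + D²)*D = D + D*(-10 + D²))
(H(13, 0) - 85)*46 = (0*(-9 + 0²) - 85)*46 = (0*(-9 + 0) - 85)*46 = (0*(-9) - 85)*46 = (0 - 85)*46 = -85*46 = -3910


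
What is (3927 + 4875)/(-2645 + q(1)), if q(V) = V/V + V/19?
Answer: -55746/16745 ≈ -3.3291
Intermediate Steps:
q(V) = 1 + V/19 (q(V) = 1 + V*(1/19) = 1 + V/19)
(3927 + 4875)/(-2645 + q(1)) = (3927 + 4875)/(-2645 + (1 + (1/19)*1)) = 8802/(-2645 + (1 + 1/19)) = 8802/(-2645 + 20/19) = 8802/(-50235/19) = 8802*(-19/50235) = -55746/16745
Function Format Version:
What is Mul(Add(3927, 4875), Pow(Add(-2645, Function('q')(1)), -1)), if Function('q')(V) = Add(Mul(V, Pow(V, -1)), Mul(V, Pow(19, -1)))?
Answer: Rational(-55746, 16745) ≈ -3.3291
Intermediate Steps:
Function('q')(V) = Add(1, Mul(Rational(1, 19), V)) (Function('q')(V) = Add(1, Mul(V, Rational(1, 19))) = Add(1, Mul(Rational(1, 19), V)))
Mul(Add(3927, 4875), Pow(Add(-2645, Function('q')(1)), -1)) = Mul(Add(3927, 4875), Pow(Add(-2645, Add(1, Mul(Rational(1, 19), 1))), -1)) = Mul(8802, Pow(Add(-2645, Add(1, Rational(1, 19))), -1)) = Mul(8802, Pow(Add(-2645, Rational(20, 19)), -1)) = Mul(8802, Pow(Rational(-50235, 19), -1)) = Mul(8802, Rational(-19, 50235)) = Rational(-55746, 16745)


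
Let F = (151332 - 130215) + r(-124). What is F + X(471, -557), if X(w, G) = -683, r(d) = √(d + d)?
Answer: 20434 + 2*I*√62 ≈ 20434.0 + 15.748*I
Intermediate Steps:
r(d) = √2*√d (r(d) = √(2*d) = √2*√d)
F = 21117 + 2*I*√62 (F = (151332 - 130215) + √2*√(-124) = 21117 + √2*(2*I*√31) = 21117 + 2*I*√62 ≈ 21117.0 + 15.748*I)
F + X(471, -557) = (21117 + 2*I*√62) - 683 = 20434 + 2*I*√62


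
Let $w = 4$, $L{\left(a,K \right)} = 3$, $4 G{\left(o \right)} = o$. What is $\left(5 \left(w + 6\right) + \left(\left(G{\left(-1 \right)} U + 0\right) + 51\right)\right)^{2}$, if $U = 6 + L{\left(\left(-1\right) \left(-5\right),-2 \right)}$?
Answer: $\frac{156025}{16} \approx 9751.6$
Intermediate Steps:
$G{\left(o \right)} = \frac{o}{4}$
$U = 9$ ($U = 6 + 3 = 9$)
$\left(5 \left(w + 6\right) + \left(\left(G{\left(-1 \right)} U + 0\right) + 51\right)\right)^{2} = \left(5 \left(4 + 6\right) + \left(\left(\frac{1}{4} \left(-1\right) 9 + 0\right) + 51\right)\right)^{2} = \left(5 \cdot 10 + \left(\left(\left(- \frac{1}{4}\right) 9 + 0\right) + 51\right)\right)^{2} = \left(50 + \left(\left(- \frac{9}{4} + 0\right) + 51\right)\right)^{2} = \left(50 + \left(- \frac{9}{4} + 51\right)\right)^{2} = \left(50 + \frac{195}{4}\right)^{2} = \left(\frac{395}{4}\right)^{2} = \frac{156025}{16}$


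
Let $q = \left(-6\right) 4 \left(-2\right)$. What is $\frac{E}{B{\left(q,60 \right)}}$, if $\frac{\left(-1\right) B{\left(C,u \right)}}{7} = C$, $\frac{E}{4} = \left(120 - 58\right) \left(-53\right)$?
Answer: $\frac{1643}{42} \approx 39.119$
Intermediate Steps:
$q = 48$ ($q = \left(-24\right) \left(-2\right) = 48$)
$E = -13144$ ($E = 4 \left(120 - 58\right) \left(-53\right) = 4 \cdot 62 \left(-53\right) = 4 \left(-3286\right) = -13144$)
$B{\left(C,u \right)} = - 7 C$
$\frac{E}{B{\left(q,60 \right)}} = - \frac{13144}{\left(-7\right) 48} = - \frac{13144}{-336} = \left(-13144\right) \left(- \frac{1}{336}\right) = \frac{1643}{42}$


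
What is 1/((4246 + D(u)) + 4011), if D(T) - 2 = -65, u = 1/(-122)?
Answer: 1/8194 ≈ 0.00012204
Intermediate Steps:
u = -1/122 ≈ -0.0081967
D(T) = -63 (D(T) = 2 - 65 = -63)
1/((4246 + D(u)) + 4011) = 1/((4246 - 63) + 4011) = 1/(4183 + 4011) = 1/8194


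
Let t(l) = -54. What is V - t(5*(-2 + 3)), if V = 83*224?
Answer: 18646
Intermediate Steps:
V = 18592
V - t(5*(-2 + 3)) = 18592 - 1*(-54) = 18592 + 54 = 18646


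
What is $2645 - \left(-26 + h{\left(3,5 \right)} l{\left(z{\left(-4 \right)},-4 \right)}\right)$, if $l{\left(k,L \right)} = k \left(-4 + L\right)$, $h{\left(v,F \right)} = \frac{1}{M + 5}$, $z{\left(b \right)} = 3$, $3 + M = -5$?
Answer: $2663$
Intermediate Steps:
$M = -8$ ($M = -3 - 5 = -8$)
$h{\left(v,F \right)} = - \frac{1}{3}$ ($h{\left(v,F \right)} = \frac{1}{-8 + 5} = \frac{1}{-3} = - \frac{1}{3}$)
$2645 - \left(-26 + h{\left(3,5 \right)} l{\left(z{\left(-4 \right)},-4 \right)}\right) = 2645 - \left(-26 - \frac{3 \left(-4 - 4\right)}{3}\right) = 2645 - \left(-26 - \frac{3 \left(-8\right)}{3}\right) = 2645 - \left(-26 - -8\right) = 2645 - \left(-26 + 8\right) = 2645 - -18 = 2645 + 18 = 2663$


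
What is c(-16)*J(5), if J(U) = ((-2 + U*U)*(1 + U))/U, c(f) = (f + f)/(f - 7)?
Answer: 192/5 ≈ 38.400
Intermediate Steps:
c(f) = 2*f/(-7 + f) (c(f) = (2*f)/(-7 + f) = 2*f/(-7 + f))
J(U) = (1 + U)*(-2 + U**2)/U (J(U) = ((-2 + U**2)*(1 + U))/U = ((1 + U)*(-2 + U**2))/U = (1 + U)*(-2 + U**2)/U)
c(-16)*J(5) = (2*(-16)/(-7 - 16))*(-2 + 5 + 5**2 - 2/5) = (2*(-16)/(-23))*(-2 + 5 + 25 - 2*1/5) = (2*(-16)*(-1/23))*(-2 + 5 + 25 - 2/5) = (32/23)*(138/5) = 192/5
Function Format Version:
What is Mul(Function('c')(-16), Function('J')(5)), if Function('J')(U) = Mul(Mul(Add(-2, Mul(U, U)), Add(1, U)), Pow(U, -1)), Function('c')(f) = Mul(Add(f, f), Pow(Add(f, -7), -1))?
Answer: Rational(192, 5) ≈ 38.400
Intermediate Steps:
Function('c')(f) = Mul(2, f, Pow(Add(-7, f), -1)) (Function('c')(f) = Mul(Mul(2, f), Pow(Add(-7, f), -1)) = Mul(2, f, Pow(Add(-7, f), -1)))
Function('J')(U) = Mul(Pow(U, -1), Add(1, U), Add(-2, Pow(U, 2))) (Function('J')(U) = Mul(Mul(Add(-2, Pow(U, 2)), Add(1, U)), Pow(U, -1)) = Mul(Mul(Add(1, U), Add(-2, Pow(U, 2))), Pow(U, -1)) = Mul(Pow(U, -1), Add(1, U), Add(-2, Pow(U, 2))))
Mul(Function('c')(-16), Function('J')(5)) = Mul(Mul(2, -16, Pow(Add(-7, -16), -1)), Add(-2, 5, Pow(5, 2), Mul(-2, Pow(5, -1)))) = Mul(Mul(2, -16, Pow(-23, -1)), Add(-2, 5, 25, Mul(-2, Rational(1, 5)))) = Mul(Mul(2, -16, Rational(-1, 23)), Add(-2, 5, 25, Rational(-2, 5))) = Mul(Rational(32, 23), Rational(138, 5)) = Rational(192, 5)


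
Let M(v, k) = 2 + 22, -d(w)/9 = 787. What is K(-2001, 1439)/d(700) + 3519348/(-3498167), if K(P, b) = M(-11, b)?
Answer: -8337165964/8259172287 ≈ -1.0094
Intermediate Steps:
d(w) = -7083 (d(w) = -9*787 = -7083)
M(v, k) = 24
K(P, b) = 24
K(-2001, 1439)/d(700) + 3519348/(-3498167) = 24/(-7083) + 3519348/(-3498167) = 24*(-1/7083) + 3519348*(-1/3498167) = -8/2361 - 3519348/3498167 = -8337165964/8259172287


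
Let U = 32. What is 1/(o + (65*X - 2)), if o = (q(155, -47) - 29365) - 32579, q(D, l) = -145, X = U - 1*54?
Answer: -1/63521 ≈ -1.5743e-5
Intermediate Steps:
X = -22 (X = 32 - 1*54 = 32 - 54 = -22)
o = -62089 (o = (-145 - 29365) - 32579 = -29510 - 32579 = -62089)
1/(o + (65*X - 2)) = 1/(-62089 + (65*(-22) - 2)) = 1/(-62089 + (-1430 - 2)) = 1/(-62089 - 1432) = 1/(-63521) = -1/63521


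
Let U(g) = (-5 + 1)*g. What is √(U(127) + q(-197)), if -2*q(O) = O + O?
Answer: I*√311 ≈ 17.635*I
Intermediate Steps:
U(g) = -4*g
q(O) = -O (q(O) = -(O + O)/2 = -O)
√(U(127) + q(-197)) = √(-4*127 - 1*(-197)) = √(-508 + 197) = √(-311) = I*√311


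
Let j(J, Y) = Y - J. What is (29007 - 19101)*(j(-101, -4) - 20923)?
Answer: -206302356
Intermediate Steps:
(29007 - 19101)*(j(-101, -4) - 20923) = (29007 - 19101)*((-4 - 1*(-101)) - 20923) = 9906*((-4 + 101) - 20923) = 9906*(97 - 20923) = 9906*(-20826) = -206302356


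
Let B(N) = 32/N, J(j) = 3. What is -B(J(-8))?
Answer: -32/3 ≈ -10.667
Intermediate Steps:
-B(J(-8)) = -32/3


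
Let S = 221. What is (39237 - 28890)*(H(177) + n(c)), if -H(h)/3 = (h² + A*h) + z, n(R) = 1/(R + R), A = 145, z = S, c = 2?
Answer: -7104032913/4 ≈ -1.7760e+9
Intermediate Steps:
z = 221
n(R) = 1/(2*R)
H(h) = -663 - 435*h - 3*h² (H(h) = -3*((h² + 145*h) + 221) = -3*(221 + h² + 145*h) = -663 - 435*h - 3*h²)
(39237 - 28890)*(H(177) + n(c)) = (39237 - 28890)*((-663 - 435*177 - 3*177²) + (½)/2) = 10347*((-663 - 76995 - 3*31329) + (½)*(½)) = 10347*((-663 - 76995 - 93987) + ¼) = 10347*(-171645 + ¼) = 10347*(-686579/4) = -7104032913/4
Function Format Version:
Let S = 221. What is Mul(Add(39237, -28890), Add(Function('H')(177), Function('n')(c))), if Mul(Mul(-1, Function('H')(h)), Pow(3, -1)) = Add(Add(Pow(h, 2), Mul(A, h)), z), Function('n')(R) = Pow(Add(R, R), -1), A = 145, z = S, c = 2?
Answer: Rational(-7104032913, 4) ≈ -1.7760e+9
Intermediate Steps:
z = 221
Function('n')(R) = Mul(Rational(1, 2), Pow(R, -1)) (Function('n')(R) = Pow(Mul(2, R), -1) = Mul(Rational(1, 2), Pow(R, -1)))
Function('H')(h) = Add(-663, Mul(-435, h), Mul(-3, Pow(h, 2))) (Function('H')(h) = Mul(-3, Add(Add(Pow(h, 2), Mul(145, h)), 221)) = Mul(-3, Add(221, Pow(h, 2), Mul(145, h))) = Add(-663, Mul(-435, h), Mul(-3, Pow(h, 2))))
Mul(Add(39237, -28890), Add(Function('H')(177), Function('n')(c))) = Mul(Add(39237, -28890), Add(Add(-663, Mul(-435, 177), Mul(-3, Pow(177, 2))), Mul(Rational(1, 2), Pow(2, -1)))) = Mul(10347, Add(Add(-663, -76995, Mul(-3, 31329)), Mul(Rational(1, 2), Rational(1, 2)))) = Mul(10347, Add(Add(-663, -76995, -93987), Rational(1, 4))) = Mul(10347, Add(-171645, Rational(1, 4))) = Mul(10347, Rational(-686579, 4)) = Rational(-7104032913, 4)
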